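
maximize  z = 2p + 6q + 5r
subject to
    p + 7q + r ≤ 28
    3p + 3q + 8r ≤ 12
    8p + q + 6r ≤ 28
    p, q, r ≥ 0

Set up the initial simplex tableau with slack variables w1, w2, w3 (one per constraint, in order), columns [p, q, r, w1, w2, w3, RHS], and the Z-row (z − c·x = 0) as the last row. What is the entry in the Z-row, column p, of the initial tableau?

The Z-row carries the negated objective coefficients: the p entry is -2.

-2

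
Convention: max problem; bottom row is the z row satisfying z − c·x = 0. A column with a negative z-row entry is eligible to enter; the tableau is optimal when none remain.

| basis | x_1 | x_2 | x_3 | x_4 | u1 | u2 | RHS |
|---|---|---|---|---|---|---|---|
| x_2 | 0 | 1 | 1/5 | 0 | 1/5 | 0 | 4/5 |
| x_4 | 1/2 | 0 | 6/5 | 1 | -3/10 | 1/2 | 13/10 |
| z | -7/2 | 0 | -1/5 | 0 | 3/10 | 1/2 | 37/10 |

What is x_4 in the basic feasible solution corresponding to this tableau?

x_4 is basic (row 2); its value is the RHS of that row, 13/10.

13/10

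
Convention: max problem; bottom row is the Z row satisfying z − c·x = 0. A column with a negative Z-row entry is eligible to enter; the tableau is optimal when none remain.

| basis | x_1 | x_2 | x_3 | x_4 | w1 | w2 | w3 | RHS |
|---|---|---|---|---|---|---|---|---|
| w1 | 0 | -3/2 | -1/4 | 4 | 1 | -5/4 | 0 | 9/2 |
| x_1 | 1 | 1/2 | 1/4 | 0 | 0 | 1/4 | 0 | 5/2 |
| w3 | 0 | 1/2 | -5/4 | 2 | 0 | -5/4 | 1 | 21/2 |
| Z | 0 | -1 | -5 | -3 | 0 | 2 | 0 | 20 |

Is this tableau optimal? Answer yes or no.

The Z-row has a negative entry -5 in column x_3, so it is not optimal.

no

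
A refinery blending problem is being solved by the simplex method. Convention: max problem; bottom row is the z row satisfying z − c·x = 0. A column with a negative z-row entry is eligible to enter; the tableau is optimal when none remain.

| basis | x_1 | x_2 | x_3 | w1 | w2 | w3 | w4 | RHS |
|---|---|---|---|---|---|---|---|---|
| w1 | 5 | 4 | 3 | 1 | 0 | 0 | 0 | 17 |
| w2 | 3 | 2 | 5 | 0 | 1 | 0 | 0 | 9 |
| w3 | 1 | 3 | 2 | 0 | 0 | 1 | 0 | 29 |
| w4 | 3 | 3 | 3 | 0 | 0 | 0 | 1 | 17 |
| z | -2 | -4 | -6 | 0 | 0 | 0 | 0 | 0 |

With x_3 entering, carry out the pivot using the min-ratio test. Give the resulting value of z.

Ratio test on column x_3 — row 1: 17/3 = 17/3; row 2: 9/5 = 9/5; row 3: 29/2 = 29/2; row 4: 17/3 = 17/3. Minimum is 9/5 at row 2 (w2 leaves); pivot element 5.
Pivot on row 2; the z-row RHS becomes 0 − (-6)·(9/5) = 54/5.

54/5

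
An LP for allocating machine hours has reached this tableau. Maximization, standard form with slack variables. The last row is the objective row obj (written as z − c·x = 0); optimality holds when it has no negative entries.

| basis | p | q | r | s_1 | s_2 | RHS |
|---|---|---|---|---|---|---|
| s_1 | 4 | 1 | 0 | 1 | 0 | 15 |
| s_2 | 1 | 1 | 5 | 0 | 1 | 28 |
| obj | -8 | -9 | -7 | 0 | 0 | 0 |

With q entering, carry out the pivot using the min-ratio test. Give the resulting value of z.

Ratio test on column q — row 1: 15/1 = 15; row 2: 28/1 = 28. Minimum is 15 at row 1 (s_1 leaves); pivot element 1.
Pivot on row 1; the obj-row RHS becomes 0 − (-9)·15 = 135.

135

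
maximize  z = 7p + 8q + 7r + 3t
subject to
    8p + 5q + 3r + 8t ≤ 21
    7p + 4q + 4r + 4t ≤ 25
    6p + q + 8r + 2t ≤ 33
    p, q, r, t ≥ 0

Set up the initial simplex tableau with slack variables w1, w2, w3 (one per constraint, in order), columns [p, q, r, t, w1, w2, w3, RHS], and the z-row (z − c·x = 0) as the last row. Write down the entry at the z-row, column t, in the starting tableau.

The z-row carries the negated objective coefficients: the t entry is -3.

-3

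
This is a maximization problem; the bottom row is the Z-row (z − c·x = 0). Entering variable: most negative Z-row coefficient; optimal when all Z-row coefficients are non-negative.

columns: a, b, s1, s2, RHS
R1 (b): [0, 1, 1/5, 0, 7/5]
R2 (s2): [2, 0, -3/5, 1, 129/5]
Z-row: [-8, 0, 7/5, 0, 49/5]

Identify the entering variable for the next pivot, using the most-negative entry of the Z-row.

Negative Z-row entries: a: -8.
The most negative is -8 in column a, so a enters.

a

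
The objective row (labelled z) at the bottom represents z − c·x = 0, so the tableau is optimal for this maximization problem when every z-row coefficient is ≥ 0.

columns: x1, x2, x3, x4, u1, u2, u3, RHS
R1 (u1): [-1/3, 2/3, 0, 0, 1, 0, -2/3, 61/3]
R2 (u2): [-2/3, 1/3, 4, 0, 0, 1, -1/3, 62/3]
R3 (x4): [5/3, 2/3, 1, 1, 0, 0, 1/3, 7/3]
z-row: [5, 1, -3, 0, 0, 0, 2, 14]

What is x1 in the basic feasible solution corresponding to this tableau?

x1 is not in the basis, so in the current basic feasible solution x1 = 0.

0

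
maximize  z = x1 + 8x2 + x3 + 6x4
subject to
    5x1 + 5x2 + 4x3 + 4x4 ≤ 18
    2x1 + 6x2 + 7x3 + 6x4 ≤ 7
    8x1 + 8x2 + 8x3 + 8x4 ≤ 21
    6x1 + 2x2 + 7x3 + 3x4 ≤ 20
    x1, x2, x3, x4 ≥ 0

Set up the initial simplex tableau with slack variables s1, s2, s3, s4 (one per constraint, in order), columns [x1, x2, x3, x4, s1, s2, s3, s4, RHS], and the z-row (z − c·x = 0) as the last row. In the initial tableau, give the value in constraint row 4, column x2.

Constraint 4 has coefficient 2 on x2.

2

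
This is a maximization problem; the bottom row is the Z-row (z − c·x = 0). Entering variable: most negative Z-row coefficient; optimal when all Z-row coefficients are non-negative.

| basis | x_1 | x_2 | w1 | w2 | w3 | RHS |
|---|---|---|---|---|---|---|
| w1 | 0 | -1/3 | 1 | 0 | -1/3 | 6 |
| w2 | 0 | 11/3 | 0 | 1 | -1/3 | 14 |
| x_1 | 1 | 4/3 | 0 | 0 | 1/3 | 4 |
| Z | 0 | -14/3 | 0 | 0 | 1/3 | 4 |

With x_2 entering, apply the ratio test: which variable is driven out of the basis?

Column x_2 entries and ratios — w1: -1/3 ≤ 0, skip; w2: 14/(11/3) = 42/11; x_1: 4/(4/3) = 3.
Smallest ratio is 3 in the row of x_1, so x_1 leaves.

x_1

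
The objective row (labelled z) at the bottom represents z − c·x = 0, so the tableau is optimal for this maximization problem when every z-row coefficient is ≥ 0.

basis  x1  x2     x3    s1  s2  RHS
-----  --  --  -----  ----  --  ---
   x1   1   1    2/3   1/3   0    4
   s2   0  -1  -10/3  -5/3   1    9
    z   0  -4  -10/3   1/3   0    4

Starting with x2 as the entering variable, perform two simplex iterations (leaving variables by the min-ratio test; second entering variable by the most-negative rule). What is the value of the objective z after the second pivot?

24

Ratio test on column x2 — row 1: 4/1 = 4; row 2: entry -1 ≤ 0. Minimum is 4 at row 1 (x1 leaves); pivot element 1.
Pivot on row 1; the z-row RHS becomes 4 − (-4)·4 = 20.
Next entering variable (most negative z-row entry -2/3): x3.
Ratio test on column x3 — row 1: 4/(2/3) = 6; row 2: entry -8/3 ≤ 0. Minimum is 6 at row 1 (x2 leaves); pivot element 2/3.
After the second pivot the z-row RHS is 20 − (-2/3)·6 = 24.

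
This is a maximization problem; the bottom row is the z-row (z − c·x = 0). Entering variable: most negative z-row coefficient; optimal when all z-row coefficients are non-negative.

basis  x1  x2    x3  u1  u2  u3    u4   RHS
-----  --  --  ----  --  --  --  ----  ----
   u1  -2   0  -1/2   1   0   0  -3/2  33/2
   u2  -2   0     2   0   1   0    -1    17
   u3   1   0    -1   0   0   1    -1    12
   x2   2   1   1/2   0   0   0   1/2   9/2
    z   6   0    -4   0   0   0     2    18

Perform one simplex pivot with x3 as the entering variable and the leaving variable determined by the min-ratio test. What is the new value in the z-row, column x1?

Ratio test on column x3 — row 1: entry -1/2 ≤ 0; row 2: 17/2 = 17/2; row 3: entry -1 ≤ 0; row 4: (9/2)/(1/2) = 9. Minimum is 17/2 at row 2 (u2 leaves); pivot element 2.
Divide row 2 by 2; eliminate column x3 from the other rows.
z-row update in column x1: 6 − (-4)·(-1) = 2.

2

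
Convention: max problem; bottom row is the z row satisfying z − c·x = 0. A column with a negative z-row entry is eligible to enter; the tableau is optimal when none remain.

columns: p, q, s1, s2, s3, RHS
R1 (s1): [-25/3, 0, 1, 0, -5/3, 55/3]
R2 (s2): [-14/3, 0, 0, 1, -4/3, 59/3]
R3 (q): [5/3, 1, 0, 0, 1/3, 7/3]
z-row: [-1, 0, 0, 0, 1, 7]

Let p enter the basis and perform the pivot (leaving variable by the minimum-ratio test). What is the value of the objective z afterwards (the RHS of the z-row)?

42/5

Ratio test on column p — row 1: entry -25/3 ≤ 0; row 2: entry -14/3 ≤ 0; row 3: (7/3)/(5/3) = 7/5. Minimum is 7/5 at row 3 (q leaves); pivot element 5/3.
Pivot on row 3; the z-row RHS becomes 7 − (-1)·(7/5) = 42/5.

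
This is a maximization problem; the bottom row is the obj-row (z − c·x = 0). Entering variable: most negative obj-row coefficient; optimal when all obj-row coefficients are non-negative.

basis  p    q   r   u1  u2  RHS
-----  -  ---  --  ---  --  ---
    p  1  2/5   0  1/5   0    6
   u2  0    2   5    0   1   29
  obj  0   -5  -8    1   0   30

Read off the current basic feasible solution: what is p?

p is basic (row 1); its value is the RHS of that row, 6.

6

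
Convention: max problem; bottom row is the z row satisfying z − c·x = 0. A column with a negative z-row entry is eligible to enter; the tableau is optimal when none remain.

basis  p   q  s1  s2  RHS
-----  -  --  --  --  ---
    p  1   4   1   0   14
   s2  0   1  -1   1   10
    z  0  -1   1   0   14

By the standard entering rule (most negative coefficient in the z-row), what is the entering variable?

q

Negative z-row entries: q: -1.
The most negative is -1 in column q, so q enters.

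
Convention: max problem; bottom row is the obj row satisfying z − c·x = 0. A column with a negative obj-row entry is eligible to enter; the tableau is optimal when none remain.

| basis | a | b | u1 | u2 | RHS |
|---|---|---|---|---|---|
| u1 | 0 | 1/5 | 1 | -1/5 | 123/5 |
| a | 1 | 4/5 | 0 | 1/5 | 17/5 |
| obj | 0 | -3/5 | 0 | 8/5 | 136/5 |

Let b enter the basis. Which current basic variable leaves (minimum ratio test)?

Column b entries and ratios — u1: (123/5)/(1/5) = 123; a: (17/5)/(4/5) = 17/4.
Smallest ratio is 17/4 in the row of a, so a leaves.

a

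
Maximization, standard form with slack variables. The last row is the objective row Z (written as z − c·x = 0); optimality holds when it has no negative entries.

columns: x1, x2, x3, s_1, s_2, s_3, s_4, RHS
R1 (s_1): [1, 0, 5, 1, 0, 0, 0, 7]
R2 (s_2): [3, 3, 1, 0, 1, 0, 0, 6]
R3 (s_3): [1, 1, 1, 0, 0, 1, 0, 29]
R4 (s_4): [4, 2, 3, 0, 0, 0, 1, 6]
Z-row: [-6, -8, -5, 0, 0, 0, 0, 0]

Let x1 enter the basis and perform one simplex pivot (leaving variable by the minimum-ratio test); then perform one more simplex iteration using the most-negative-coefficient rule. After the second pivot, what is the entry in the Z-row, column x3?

Ratio test on column x1 — row 1: 7/1 = 7; row 2: 6/3 = 2; row 3: 29/1 = 29; row 4: 6/4 = 3/2. Minimum is 3/2 at row 4 (s_4 leaves); pivot element 4.
Divide row 4 by 4; eliminate column x1 from the other rows.
Second iteration: most negative Z-row entry is -5 in column x2, so x2 enters.
Ratio test on column x2 — row 1: entry -1/2 ≤ 0; row 2: (3/2)/(3/2) = 1; row 3: (55/2)/(1/2) = 55; row 4: (3/2)/(1/2) = 3. Minimum is 1 at row 2 (s_2 leaves); pivot element 3/2.
Divide row 2 by 3/2; eliminate column x2 from the other rows.
After both pivots, the entry at the Z-row, column x3 is -14/3.

-14/3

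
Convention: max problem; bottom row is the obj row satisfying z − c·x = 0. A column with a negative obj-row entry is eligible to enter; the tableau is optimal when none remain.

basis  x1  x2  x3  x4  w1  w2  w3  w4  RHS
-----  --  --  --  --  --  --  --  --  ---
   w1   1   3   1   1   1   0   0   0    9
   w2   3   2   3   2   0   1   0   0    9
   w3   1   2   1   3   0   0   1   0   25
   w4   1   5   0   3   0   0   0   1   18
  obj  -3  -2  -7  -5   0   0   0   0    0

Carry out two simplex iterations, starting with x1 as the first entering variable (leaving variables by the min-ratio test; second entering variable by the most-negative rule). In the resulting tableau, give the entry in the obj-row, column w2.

7/3

Ratio test on column x1 — row 1: 9/1 = 9; row 2: 9/3 = 3; row 3: 25/1 = 25; row 4: 18/1 = 18. Minimum is 3 at row 2 (w2 leaves); pivot element 3.
Divide row 2 by 3; eliminate column x1 from the other rows.
Second iteration: most negative obj-row entry is -4 in column x3, so x3 enters.
Ratio test on column x3 — row 1: entry 0 ≤ 0; row 2: 3/1 = 3; row 3: entry 0 ≤ 0; row 4: entry -1 ≤ 0. Minimum is 3 at row 2 (x1 leaves); pivot element 1.
Divide row 2 by 1; eliminate column x3 from the other rows.
After both pivots, the entry at the obj-row, column w2 is 7/3.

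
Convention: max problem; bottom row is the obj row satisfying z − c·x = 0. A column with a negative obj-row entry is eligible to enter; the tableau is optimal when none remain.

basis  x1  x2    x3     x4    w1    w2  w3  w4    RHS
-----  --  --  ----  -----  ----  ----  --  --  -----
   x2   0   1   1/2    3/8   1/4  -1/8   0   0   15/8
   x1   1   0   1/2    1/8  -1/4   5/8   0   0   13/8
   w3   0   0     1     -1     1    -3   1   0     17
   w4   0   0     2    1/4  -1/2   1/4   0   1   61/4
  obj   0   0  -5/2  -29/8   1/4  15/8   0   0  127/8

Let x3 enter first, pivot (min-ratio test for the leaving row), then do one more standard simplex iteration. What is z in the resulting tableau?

Ratio test on column x3 — row 1: (15/8)/(1/2) = 15/4; row 2: (13/8)/(1/2) = 13/4; row 3: 17/1 = 17; row 4: (61/4)/2 = 61/8. Minimum is 13/4 at row 2 (x1 leaves); pivot element 1/2.
Pivot on row 2; the obj-row RHS becomes 127/8 − (-5/2)·(13/4) = 24.
Next entering variable (most negative obj-row entry -3): x4.
Ratio test on column x4 — row 1: (1/4)/(1/4) = 1; row 2: (13/4)/(1/4) = 13; row 3: entry -5/4 ≤ 0; row 4: entry -1/4 ≤ 0. Minimum is 1 at row 1 (x2 leaves); pivot element 1/4.
After the second pivot the obj-row RHS is 24 − (-3)·1 = 27.

27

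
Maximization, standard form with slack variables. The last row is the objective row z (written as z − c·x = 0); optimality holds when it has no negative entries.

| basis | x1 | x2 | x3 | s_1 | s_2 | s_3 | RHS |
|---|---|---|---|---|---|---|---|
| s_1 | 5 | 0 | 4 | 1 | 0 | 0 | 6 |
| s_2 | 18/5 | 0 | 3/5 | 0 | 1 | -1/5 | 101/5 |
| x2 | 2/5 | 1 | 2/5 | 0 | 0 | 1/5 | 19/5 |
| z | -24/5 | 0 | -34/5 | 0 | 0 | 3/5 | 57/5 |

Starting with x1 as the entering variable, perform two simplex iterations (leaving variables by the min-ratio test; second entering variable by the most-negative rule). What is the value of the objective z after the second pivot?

108/5

Ratio test on column x1 — row 1: 6/5 = 6/5; row 2: (101/5)/(18/5) = 101/18; row 3: (19/5)/(2/5) = 19/2. Minimum is 6/5 at row 1 (s_1 leaves); pivot element 5.
Pivot on row 1; the z-row RHS becomes 57/5 − (-24/5)·(6/5) = 429/25.
Next entering variable (most negative z-row entry -74/25): x3.
Ratio test on column x3 — row 1: (6/5)/(4/5) = 3/2; row 2: entry -57/25 ≤ 0; row 3: (83/25)/(2/25) = 83/2. Minimum is 3/2 at row 1 (x1 leaves); pivot element 4/5.
After the second pivot the z-row RHS is 429/25 − (-74/25)·(3/2) = 108/5.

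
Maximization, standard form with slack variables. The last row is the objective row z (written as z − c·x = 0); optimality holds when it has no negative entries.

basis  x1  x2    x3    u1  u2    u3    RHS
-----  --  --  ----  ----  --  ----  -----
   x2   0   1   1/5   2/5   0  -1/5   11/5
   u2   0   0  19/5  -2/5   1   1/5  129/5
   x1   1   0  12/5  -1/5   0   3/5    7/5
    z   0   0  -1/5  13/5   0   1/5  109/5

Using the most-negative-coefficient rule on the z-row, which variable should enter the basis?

Negative z-row entries: x3: -1/5.
The most negative is -1/5 in column x3, so x3 enters.

x3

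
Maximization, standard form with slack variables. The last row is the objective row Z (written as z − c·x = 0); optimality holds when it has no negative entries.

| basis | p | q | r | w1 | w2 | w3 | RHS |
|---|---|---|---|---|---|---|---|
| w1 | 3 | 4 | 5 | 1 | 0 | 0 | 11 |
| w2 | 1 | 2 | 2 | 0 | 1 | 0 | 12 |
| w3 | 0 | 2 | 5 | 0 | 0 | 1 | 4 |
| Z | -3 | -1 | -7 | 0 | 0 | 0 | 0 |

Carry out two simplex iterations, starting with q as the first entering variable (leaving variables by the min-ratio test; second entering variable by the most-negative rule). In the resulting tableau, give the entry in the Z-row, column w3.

Ratio test on column q — row 1: 11/4 = 11/4; row 2: 12/2 = 6; row 3: 4/2 = 2. Minimum is 2 at row 3 (w3 leaves); pivot element 2.
Divide row 3 by 2; eliminate column q from the other rows.
Second iteration: most negative Z-row entry is -9/2 in column r, so r enters.
Ratio test on column r — row 1: entry -5 ≤ 0; row 2: entry -3 ≤ 0; row 3: 2/(5/2) = 4/5. Minimum is 4/5 at row 3 (q leaves); pivot element 5/2.
Divide row 3 by 5/2; eliminate column r from the other rows.
After both pivots, the entry at the Z-row, column w3 is 7/5.

7/5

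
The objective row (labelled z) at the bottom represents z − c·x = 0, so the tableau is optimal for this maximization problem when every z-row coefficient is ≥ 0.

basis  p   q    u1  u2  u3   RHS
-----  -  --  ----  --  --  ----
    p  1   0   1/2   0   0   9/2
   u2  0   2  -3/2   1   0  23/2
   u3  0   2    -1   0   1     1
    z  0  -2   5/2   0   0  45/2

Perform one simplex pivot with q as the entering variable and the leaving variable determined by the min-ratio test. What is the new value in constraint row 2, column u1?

Ratio test on column q — row 1: entry 0 ≤ 0; row 2: (23/2)/2 = 23/4; row 3: 1/2 = 1/2. Minimum is 1/2 at row 3 (u3 leaves); pivot element 2.
Divide row 3 by 2; eliminate column q from the other rows.
Row 2 update in column u1: -3/2 − 2·(-1/2) = -1/2.

-1/2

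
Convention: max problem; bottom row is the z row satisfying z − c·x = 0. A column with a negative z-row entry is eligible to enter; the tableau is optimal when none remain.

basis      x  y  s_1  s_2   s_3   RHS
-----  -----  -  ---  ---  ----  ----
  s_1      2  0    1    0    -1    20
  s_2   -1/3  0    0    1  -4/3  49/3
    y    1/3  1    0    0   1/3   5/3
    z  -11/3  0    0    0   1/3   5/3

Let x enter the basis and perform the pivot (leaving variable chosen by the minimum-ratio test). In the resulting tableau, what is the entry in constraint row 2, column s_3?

-1

Ratio test on column x — row 1: 20/2 = 10; row 2: entry -1/3 ≤ 0; row 3: (5/3)/(1/3) = 5. Minimum is 5 at row 3 (y leaves); pivot element 1/3.
Divide row 3 by 1/3; eliminate column x from the other rows.
Row 2 update in column s_3: -4/3 − (-1/3)·1 = -1.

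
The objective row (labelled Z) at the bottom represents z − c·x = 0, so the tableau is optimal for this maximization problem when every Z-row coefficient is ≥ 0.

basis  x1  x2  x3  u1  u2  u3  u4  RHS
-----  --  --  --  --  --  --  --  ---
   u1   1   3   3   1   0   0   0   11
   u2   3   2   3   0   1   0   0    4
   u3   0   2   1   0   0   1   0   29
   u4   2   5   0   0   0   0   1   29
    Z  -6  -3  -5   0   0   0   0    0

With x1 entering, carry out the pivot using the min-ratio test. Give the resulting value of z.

8

Ratio test on column x1 — row 1: 11/1 = 11; row 2: 4/3 = 4/3; row 3: entry 0 ≤ 0; row 4: 29/2 = 29/2. Minimum is 4/3 at row 2 (u2 leaves); pivot element 3.
Pivot on row 2; the Z-row RHS becomes 0 − (-6)·(4/3) = 8.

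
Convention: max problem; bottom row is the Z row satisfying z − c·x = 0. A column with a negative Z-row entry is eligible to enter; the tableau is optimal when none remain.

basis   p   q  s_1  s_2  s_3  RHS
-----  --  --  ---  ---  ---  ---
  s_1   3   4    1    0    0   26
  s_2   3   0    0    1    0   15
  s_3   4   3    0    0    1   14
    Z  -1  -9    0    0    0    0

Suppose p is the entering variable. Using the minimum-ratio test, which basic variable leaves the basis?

Column p entries and ratios — s_1: 26/3 = 26/3; s_2: 15/3 = 5; s_3: 14/4 = 7/2.
Smallest ratio is 7/2 in the row of s_3, so s_3 leaves.

s_3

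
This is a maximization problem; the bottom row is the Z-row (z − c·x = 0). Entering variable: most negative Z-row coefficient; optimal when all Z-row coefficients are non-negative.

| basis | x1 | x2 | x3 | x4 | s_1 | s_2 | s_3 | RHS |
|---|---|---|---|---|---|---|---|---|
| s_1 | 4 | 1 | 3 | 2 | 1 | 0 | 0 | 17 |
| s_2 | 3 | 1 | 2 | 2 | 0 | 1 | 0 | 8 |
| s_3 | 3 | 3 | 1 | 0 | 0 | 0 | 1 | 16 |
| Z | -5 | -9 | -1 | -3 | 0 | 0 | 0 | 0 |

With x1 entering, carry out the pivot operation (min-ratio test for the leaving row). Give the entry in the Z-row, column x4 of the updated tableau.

Ratio test on column x1 — row 1: 17/4 = 17/4; row 2: 8/3 = 8/3; row 3: 16/3 = 16/3. Minimum is 8/3 at row 2 (s_2 leaves); pivot element 3.
Divide row 2 by 3; eliminate column x1 from the other rows.
Z-row update in column x4: -3 − (-5)·(2/3) = 1/3.

1/3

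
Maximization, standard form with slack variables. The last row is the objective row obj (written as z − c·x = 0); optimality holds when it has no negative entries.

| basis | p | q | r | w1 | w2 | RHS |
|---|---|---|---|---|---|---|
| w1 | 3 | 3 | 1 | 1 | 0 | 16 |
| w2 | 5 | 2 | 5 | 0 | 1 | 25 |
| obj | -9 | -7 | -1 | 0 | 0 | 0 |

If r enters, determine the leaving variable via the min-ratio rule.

w2

Column r entries and ratios — w1: 16/1 = 16; w2: 25/5 = 5.
Smallest ratio is 5 in the row of w2, so w2 leaves.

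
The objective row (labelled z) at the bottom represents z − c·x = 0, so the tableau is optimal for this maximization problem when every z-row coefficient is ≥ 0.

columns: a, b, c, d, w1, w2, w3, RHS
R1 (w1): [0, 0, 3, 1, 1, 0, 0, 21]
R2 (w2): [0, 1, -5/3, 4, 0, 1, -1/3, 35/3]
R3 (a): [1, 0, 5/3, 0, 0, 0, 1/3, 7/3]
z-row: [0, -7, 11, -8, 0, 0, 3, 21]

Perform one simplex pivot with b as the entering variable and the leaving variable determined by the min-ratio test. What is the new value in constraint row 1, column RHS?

Ratio test on column b — row 1: entry 0 ≤ 0; row 2: (35/3)/1 = 35/3; row 3: entry 0 ≤ 0. Minimum is 35/3 at row 2 (w2 leaves); pivot element 1.
Divide row 2 by 1; eliminate column b from the other rows.
Row 1 update in column RHS: 21 − 0·(35/3) = 21.

21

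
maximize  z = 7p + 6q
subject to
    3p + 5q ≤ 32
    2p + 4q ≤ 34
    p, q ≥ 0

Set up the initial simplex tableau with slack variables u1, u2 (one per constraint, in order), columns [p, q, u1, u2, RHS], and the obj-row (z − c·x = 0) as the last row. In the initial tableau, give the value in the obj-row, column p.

The obj-row carries the negated objective coefficients: the p entry is -7.

-7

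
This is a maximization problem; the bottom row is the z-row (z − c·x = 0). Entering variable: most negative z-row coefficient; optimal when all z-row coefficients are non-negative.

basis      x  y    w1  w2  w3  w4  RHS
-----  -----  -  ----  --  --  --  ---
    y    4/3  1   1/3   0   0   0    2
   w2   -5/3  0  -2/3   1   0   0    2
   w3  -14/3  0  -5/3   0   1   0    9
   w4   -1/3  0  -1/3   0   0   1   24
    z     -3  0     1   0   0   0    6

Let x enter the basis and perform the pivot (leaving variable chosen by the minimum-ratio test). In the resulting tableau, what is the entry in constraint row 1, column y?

3/4

Ratio test on column x — row 1: 2/(4/3) = 3/2; row 2: entry -5/3 ≤ 0; row 3: entry -14/3 ≤ 0; row 4: entry -1/3 ≤ 0. Minimum is 3/2 at row 1 (y leaves); pivot element 4/3.
Divide row 1 by 4/3; eliminate column x from the other rows.
In the new row 1, the y entry is the old entry divided by the pivot: 1/(4/3) = 3/4.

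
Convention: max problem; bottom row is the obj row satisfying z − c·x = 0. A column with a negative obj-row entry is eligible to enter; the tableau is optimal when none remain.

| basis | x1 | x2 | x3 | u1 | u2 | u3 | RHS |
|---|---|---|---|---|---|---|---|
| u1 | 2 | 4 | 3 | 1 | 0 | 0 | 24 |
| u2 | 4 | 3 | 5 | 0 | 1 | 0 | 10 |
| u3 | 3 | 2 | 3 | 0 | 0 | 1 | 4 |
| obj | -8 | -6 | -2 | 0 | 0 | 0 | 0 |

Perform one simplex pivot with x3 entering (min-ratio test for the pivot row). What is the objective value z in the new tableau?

Ratio test on column x3 — row 1: 24/3 = 8; row 2: 10/5 = 2; row 3: 4/3 = 4/3. Minimum is 4/3 at row 3 (u3 leaves); pivot element 3.
Pivot on row 3; the obj-row RHS becomes 0 − (-2)·(4/3) = 8/3.

8/3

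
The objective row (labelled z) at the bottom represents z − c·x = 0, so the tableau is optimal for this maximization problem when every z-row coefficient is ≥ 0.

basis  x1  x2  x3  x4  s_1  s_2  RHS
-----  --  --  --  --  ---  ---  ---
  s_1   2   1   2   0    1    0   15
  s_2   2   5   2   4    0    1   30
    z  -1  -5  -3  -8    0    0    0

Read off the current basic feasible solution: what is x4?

x4 is not in the basis, so in the current basic feasible solution x4 = 0.

0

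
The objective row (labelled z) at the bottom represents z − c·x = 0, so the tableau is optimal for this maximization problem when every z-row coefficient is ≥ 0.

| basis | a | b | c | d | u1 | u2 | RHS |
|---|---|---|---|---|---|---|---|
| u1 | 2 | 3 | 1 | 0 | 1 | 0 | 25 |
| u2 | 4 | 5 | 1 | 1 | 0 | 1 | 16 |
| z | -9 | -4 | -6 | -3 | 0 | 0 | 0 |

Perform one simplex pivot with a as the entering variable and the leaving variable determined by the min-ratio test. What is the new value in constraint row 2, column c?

Ratio test on column a — row 1: 25/2 = 25/2; row 2: 16/4 = 4. Minimum is 4 at row 2 (u2 leaves); pivot element 4.
Divide row 2 by 4; eliminate column a from the other rows.
In the new row 2, the c entry is the old entry divided by the pivot: 1/4 = 1/4.

1/4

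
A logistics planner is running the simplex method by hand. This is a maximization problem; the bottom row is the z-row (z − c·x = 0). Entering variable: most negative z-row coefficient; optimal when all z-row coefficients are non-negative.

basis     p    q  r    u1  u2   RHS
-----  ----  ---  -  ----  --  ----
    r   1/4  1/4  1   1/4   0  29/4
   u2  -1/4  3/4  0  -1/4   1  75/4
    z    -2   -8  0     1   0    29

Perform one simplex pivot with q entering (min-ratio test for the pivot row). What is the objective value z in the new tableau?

229

Ratio test on column q — row 1: (29/4)/(1/4) = 29; row 2: (75/4)/(3/4) = 25. Minimum is 25 at row 2 (u2 leaves); pivot element 3/4.
Pivot on row 2; the z-row RHS becomes 29 − (-8)·25 = 229.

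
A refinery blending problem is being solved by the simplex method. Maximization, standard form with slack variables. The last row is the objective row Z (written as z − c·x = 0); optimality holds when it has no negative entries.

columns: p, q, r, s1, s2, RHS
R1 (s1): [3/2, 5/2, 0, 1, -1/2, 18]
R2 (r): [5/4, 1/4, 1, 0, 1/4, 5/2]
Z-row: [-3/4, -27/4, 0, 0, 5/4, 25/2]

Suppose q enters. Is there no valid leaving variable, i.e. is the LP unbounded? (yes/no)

Column q has positive entries in row(s) 1, 2, so the ratio test bounds it — not unbounded.

no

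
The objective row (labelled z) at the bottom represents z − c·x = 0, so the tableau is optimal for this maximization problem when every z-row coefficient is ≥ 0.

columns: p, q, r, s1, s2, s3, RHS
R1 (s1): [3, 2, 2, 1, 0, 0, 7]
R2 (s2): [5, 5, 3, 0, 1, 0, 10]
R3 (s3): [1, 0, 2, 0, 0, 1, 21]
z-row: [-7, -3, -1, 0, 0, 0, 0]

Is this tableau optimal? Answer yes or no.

no

The z-row has a negative entry -7 in column p, so it is not optimal.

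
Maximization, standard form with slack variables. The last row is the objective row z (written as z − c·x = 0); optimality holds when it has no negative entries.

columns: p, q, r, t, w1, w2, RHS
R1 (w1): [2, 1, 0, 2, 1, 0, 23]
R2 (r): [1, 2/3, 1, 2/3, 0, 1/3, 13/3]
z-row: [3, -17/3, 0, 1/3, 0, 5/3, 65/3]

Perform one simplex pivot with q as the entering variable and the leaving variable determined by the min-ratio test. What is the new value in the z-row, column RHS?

Ratio test on column q — row 1: 23/1 = 23; row 2: (13/3)/(2/3) = 13/2. Minimum is 13/2 at row 2 (r leaves); pivot element 2/3.
Divide row 2 by 2/3; eliminate column q from the other rows.
z-row update in column RHS: 65/3 − (-17/3)·(13/2) = 117/2.

117/2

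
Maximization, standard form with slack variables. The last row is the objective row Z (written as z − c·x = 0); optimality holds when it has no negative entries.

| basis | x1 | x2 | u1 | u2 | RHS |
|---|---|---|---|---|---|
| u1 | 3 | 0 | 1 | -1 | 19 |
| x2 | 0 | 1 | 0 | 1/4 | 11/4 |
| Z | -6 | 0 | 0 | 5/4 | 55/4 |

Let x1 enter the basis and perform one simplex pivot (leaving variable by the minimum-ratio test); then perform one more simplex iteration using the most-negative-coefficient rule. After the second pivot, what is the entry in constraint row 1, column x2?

Ratio test on column x1 — row 1: 19/3 = 19/3; row 2: entry 0 ≤ 0. Minimum is 19/3 at row 1 (u1 leaves); pivot element 3.
Divide row 1 by 3; eliminate column x1 from the other rows.
Second iteration: most negative Z-row entry is -3/4 in column u2, so u2 enters.
Ratio test on column u2 — row 1: entry -1/3 ≤ 0; row 2: (11/4)/(1/4) = 11. Minimum is 11 at row 2 (x2 leaves); pivot element 1/4.
Divide row 2 by 1/4; eliminate column u2 from the other rows.
After both pivots, the entry at constraint row 1, column x2 is 4/3.

4/3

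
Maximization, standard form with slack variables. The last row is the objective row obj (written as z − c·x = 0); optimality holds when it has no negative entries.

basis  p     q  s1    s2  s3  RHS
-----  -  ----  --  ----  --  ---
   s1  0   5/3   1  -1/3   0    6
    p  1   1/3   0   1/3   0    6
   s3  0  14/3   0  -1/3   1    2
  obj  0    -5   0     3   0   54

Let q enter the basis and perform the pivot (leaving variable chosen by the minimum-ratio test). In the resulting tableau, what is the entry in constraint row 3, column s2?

-1/14

Ratio test on column q — row 1: 6/(5/3) = 18/5; row 2: 6/(1/3) = 18; row 3: 2/(14/3) = 3/7. Minimum is 3/7 at row 3 (s3 leaves); pivot element 14/3.
Divide row 3 by 14/3; eliminate column q from the other rows.
In the new row 3, the s2 entry is the old entry divided by the pivot: (-1/3)/(14/3) = -1/14.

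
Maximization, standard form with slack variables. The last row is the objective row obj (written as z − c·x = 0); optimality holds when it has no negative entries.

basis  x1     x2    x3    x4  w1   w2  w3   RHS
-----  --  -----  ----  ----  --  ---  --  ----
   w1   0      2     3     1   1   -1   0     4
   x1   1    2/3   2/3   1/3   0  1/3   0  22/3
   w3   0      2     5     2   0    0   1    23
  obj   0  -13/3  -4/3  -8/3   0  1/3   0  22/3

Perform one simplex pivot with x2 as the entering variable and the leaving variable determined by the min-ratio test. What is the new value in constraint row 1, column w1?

1/2

Ratio test on column x2 — row 1: 4/2 = 2; row 2: (22/3)/(2/3) = 11; row 3: 23/2 = 23/2. Minimum is 2 at row 1 (w1 leaves); pivot element 2.
Divide row 1 by 2; eliminate column x2 from the other rows.
In the new row 1, the w1 entry is the old entry divided by the pivot: 1/2 = 1/2.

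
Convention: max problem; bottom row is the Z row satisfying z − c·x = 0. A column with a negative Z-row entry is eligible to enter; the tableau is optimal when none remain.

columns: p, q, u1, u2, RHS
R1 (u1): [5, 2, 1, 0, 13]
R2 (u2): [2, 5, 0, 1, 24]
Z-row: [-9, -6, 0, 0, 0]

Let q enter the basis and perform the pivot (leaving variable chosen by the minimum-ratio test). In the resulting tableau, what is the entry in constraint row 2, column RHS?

Ratio test on column q — row 1: 13/2 = 13/2; row 2: 24/5 = 24/5. Minimum is 24/5 at row 2 (u2 leaves); pivot element 5.
Divide row 2 by 5; eliminate column q from the other rows.
In the new row 2, the RHS entry is the old entry divided by the pivot: 24/5 = 24/5.

24/5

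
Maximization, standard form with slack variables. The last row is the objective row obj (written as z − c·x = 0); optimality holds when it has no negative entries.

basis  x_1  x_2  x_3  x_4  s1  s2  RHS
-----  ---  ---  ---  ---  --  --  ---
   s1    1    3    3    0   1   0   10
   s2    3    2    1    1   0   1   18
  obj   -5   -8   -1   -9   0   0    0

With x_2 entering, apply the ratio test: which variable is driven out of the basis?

s1

Column x_2 entries and ratios — s1: 10/3 = 10/3; s2: 18/2 = 9.
Smallest ratio is 10/3 in the row of s1, so s1 leaves.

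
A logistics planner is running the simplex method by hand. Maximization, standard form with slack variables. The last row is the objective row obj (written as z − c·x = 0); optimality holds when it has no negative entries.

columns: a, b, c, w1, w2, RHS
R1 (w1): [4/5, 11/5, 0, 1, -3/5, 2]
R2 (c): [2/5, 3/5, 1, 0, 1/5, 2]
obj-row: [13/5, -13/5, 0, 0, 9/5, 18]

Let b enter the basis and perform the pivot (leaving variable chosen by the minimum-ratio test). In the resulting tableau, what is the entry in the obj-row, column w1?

13/11

Ratio test on column b — row 1: 2/(11/5) = 10/11; row 2: 2/(3/5) = 10/3. Minimum is 10/11 at row 1 (w1 leaves); pivot element 11/5.
Divide row 1 by 11/5; eliminate column b from the other rows.
obj-row update in column w1: 0 − (-13/5)·(5/11) = 13/11.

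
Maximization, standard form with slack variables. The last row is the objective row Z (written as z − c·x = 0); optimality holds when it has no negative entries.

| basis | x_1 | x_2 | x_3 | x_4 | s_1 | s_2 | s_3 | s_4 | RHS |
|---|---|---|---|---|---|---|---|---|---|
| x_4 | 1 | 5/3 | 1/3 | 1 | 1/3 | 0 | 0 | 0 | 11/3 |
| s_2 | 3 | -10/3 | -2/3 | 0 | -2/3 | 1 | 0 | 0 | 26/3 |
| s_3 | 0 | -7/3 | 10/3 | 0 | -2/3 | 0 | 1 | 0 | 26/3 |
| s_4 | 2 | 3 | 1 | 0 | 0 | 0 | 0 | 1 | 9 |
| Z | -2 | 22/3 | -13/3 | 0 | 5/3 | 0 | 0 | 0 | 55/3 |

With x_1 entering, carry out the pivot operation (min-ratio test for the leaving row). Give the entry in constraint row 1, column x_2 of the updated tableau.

Ratio test on column x_1 — row 1: (11/3)/1 = 11/3; row 2: (26/3)/3 = 26/9; row 3: entry 0 ≤ 0; row 4: 9/2 = 9/2. Minimum is 26/9 at row 2 (s_2 leaves); pivot element 3.
Divide row 2 by 3; eliminate column x_1 from the other rows.
Row 1 update in column x_2: 5/3 − 1·(-10/9) = 25/9.

25/9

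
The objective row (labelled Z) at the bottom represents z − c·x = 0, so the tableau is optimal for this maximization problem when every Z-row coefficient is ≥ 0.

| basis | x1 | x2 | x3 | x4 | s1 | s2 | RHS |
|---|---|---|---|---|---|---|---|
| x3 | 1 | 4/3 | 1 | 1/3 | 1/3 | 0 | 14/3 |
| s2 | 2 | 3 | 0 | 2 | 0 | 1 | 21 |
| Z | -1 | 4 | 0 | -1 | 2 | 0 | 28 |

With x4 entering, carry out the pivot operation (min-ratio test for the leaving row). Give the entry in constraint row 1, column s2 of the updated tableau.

-1/6

Ratio test on column x4 — row 1: (14/3)/(1/3) = 14; row 2: 21/2 = 21/2. Minimum is 21/2 at row 2 (s2 leaves); pivot element 2.
Divide row 2 by 2; eliminate column x4 from the other rows.
Row 1 update in column s2: 0 − (1/3)·(1/2) = -1/6.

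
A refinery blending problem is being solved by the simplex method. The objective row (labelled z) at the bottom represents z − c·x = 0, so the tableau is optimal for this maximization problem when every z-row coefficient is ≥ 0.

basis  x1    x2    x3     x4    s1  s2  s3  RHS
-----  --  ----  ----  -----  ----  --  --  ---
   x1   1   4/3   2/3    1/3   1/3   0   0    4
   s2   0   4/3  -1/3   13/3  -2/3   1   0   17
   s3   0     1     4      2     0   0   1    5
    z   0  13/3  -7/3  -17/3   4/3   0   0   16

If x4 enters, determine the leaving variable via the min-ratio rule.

s3

Column x4 entries and ratios — x1: 4/(1/3) = 12; s2: 17/(13/3) = 51/13; s3: 5/2 = 5/2.
Smallest ratio is 5/2 in the row of s3, so s3 leaves.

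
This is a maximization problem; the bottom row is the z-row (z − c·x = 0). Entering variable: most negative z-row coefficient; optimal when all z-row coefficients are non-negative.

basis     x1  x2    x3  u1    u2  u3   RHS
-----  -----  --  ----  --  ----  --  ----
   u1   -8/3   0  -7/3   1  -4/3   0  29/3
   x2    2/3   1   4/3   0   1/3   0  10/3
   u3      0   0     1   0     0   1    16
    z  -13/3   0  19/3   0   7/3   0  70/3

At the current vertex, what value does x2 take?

10/3

x2 is basic (row 2); its value is the RHS of that row, 10/3.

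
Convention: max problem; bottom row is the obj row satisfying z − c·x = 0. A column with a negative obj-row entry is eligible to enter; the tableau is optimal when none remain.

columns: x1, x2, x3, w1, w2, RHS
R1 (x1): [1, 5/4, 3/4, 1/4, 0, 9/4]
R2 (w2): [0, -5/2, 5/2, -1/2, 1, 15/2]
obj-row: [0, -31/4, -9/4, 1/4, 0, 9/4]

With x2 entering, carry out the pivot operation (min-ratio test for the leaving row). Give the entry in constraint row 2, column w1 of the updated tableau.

0

Ratio test on column x2 — row 1: (9/4)/(5/4) = 9/5; row 2: entry -5/2 ≤ 0. Minimum is 9/5 at row 1 (x1 leaves); pivot element 5/4.
Divide row 1 by 5/4; eliminate column x2 from the other rows.
Row 2 update in column w1: -1/2 − (-5/2)·(1/5) = 0.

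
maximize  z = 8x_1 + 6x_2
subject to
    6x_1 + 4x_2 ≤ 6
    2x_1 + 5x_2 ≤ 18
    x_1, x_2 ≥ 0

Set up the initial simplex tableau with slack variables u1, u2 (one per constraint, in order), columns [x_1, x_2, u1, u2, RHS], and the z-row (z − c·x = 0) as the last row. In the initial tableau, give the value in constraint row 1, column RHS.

6

The RHS of constraint 1 is b_1 = 6.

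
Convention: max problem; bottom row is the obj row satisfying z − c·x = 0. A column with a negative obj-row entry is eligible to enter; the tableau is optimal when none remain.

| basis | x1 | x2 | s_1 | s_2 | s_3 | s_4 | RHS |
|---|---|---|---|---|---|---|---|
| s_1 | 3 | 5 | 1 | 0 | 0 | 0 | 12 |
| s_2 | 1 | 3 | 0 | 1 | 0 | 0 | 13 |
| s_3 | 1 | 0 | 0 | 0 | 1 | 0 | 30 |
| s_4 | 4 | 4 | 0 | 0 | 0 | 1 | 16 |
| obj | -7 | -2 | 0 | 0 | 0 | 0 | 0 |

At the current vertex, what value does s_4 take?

16

s_4 is basic (row 4); its value is the RHS of that row, 16.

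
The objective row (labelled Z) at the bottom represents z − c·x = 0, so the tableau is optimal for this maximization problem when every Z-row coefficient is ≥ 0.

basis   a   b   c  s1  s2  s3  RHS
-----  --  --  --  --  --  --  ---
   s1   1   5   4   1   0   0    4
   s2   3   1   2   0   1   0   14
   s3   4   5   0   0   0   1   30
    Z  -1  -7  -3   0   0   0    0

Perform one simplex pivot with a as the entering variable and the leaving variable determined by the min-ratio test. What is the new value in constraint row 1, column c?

4

Ratio test on column a — row 1: 4/1 = 4; row 2: 14/3 = 14/3; row 3: 30/4 = 15/2. Minimum is 4 at row 1 (s1 leaves); pivot element 1.
Divide row 1 by 1; eliminate column a from the other rows.
In the new row 1, the c entry is the old entry divided by the pivot: 4/1 = 4.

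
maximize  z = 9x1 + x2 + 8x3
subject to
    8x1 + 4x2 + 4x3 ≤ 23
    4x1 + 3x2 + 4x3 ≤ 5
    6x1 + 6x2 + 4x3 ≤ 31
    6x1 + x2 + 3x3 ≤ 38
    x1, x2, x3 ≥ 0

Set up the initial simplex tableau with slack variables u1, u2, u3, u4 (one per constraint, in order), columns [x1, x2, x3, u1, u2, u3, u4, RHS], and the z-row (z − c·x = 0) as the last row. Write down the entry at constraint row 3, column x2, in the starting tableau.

Constraint 3 has coefficient 6 on x2.

6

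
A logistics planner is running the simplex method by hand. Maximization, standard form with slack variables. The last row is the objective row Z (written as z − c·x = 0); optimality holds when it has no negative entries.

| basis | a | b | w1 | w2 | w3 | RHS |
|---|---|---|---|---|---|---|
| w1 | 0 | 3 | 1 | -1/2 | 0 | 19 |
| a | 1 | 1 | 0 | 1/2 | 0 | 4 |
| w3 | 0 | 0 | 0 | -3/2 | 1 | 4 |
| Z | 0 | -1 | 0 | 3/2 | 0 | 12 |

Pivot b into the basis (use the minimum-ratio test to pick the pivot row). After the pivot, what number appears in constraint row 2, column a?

1

Ratio test on column b — row 1: 19/3 = 19/3; row 2: 4/1 = 4; row 3: entry 0 ≤ 0. Minimum is 4 at row 2 (a leaves); pivot element 1.
Divide row 2 by 1; eliminate column b from the other rows.
In the new row 2, the a entry is the old entry divided by the pivot: 1/1 = 1.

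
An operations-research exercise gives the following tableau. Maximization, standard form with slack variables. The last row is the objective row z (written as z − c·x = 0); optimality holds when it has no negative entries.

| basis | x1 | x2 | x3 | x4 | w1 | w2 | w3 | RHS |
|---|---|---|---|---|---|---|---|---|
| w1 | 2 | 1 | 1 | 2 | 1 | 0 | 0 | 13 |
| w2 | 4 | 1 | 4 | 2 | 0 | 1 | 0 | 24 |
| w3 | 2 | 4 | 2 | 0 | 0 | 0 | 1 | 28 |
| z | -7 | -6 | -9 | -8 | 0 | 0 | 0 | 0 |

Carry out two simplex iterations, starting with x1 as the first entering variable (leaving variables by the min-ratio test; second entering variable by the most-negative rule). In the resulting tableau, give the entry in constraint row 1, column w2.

-1/2

Ratio test on column x1 — row 1: 13/2 = 13/2; row 2: 24/4 = 6; row 3: 28/2 = 14. Minimum is 6 at row 2 (w2 leaves); pivot element 4.
Divide row 2 by 4; eliminate column x1 from the other rows.
Second iteration: most negative z-row entry is -9/2 in column x4, so x4 enters.
Ratio test on column x4 — row 1: 1/1 = 1; row 2: 6/(1/2) = 12; row 3: entry -1 ≤ 0. Minimum is 1 at row 1 (w1 leaves); pivot element 1.
Divide row 1 by 1; eliminate column x4 from the other rows.
After both pivots, the entry at constraint row 1, column w2 is -1/2.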